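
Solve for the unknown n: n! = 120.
5

Working:
n! is strictly increasing. 3! = 6, 4! = 24, 5! = 120 ✓. So n = 5.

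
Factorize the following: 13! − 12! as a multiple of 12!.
12 × 12! = 5,748,019,200

Reasoning: 13! − 12! = 13·12! − 12! = (13 − 1)·12! = 12 × 12! = 5,748,019,200.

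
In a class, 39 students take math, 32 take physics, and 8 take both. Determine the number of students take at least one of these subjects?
63

|A∪B| = |A|+|B|-|A∩B| = 39+32-8 = 63.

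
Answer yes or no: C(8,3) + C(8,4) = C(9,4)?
Yes

Pascal's identity: LHS = 56 + 70 = 126; RHS = C(9,4) = 126. Both sides agree, so the statement holds.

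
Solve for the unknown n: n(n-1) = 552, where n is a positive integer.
24
n² − n − 552 = 0, so n = (1 ± √(1 + 4·552))/2 = (1 ± √2,209)/2 = (1 ± 47)/2, i.e. n = 24 or n = -23. Taking the positive root, n = 24 (check: 24×23 = 552).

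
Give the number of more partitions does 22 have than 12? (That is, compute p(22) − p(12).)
925

Explanation: Pentagonal recurrence p(n) = p(n−1) + p(n−2) − p(n−5) − p(n−7) + …: p(22) = p(21) + p(20) − p(17) − p(15) + p(10) + p(7) − p(0) = 792 + 627 − 297 − 176 + 42 + 15 − 1 = 1,002.
p(12) = p(11) + p(10) − p(7) − p(5) + p(0) = 56 + 42 − 15 − 7 + 1 = 77.
Difference = 1,002 − 77 = 925.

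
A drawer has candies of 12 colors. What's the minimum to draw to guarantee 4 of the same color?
37

Explanation: Worst case: 3 of each = 36. One more: 37.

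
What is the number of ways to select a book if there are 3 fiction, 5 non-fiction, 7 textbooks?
15

Explanation: By the addition principle: 3 + 5 + 7 = 15.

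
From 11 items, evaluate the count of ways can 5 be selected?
462

Working:
C(11,5) = 11! / (5! × (11-5)!)
         = 11! / (5! × 6!)
         = 462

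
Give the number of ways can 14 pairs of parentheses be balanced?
2,674,440

Using the Catalan number formula: C_n = C(2n, n) / (n+1)
C_14 = C(28, 14) / (14+1)
     = 40116600 / 15
     = 2,674,440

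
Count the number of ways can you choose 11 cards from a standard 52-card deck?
60,403,728,840

Working:
C(52,11) = 60,403,728,840.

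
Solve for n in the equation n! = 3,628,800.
10

Explanation: n! is strictly increasing. 8! = 40,320, 9! = 362,880, 10! = 3,628,800 ✓. So n = 10.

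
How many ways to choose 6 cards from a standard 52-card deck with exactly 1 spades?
7,484,841

Explanation: 13 spades and 39 non-spades: C(13,1) × C(39,5) = 13 × 575757 = 7,484,841.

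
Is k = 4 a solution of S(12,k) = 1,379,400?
S(12,4) = 4·S(11,4) + S(11,3) = 4·145,750 + 28,501 = 611,501, which does not equal 1,379,400.
Final answer: No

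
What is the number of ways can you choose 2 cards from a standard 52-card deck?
1,326

Explanation: C(52,2) = 1,326.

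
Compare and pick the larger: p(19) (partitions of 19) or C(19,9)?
C(19,9)
Pentagonal recurrence p(n) = p(n−1) + p(n−2) − p(n−5) − p(n−7) + …: p(19) = p(18) + p(17) − p(14) − p(12) + p(7) + p(4) = 385 + 297 − 135 − 77 + 15 + 5 = 490; C(19,9) = 92,378.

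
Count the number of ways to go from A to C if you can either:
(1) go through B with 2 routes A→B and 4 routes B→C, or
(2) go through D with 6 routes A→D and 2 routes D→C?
20
Route via B: 2×4=8. Route via D: 6×2=12. Total: 20.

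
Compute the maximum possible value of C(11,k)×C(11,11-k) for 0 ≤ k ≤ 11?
213,444
C(11,k)·C(11,11-k) = C(11,k)², maximised at the centre k = 5: C(11,5)² = 213,444.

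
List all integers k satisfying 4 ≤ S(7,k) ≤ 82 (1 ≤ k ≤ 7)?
S(7,1)=1; S(7,2)=63; S(7,3)=301; S(7,4)=350; S(7,5)=140; S(7,6)=21; S(7,7)=1. So valid k = 2, 6.

Answer: 2, 6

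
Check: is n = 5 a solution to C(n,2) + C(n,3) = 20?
Yes
C(5,2) + C(5,3) = 10 + 10 = 20, which equals 20.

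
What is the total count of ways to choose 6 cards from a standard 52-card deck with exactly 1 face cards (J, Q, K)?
7,896,096

Solution: 12 face cards and 40 non-face cards: C(12,1) × C(40,5) = 12 × 658,008 = 7,896,096.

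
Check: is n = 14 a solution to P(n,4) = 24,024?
Yes

P(14,4) = 14·13·12·11 = 24,024, which equals 24,024.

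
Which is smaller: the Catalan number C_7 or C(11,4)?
C(11,4)
C_7 = C(14,7)/(7+1) = 3,432/8 = 429; C(11,4) = 330.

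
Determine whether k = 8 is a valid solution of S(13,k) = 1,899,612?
Yes

Explanation: S(13,8) = 8·S(12,8) + S(12,7) = 8·159,027 + 627,396 = 1,899,612, which equals 1,899,612.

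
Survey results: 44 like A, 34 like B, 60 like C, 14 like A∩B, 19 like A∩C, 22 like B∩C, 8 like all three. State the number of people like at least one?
|A∪B∪C| = 44+34+60-14-19-22+8 = 91.

Answer: 91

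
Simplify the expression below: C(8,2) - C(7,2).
C(8,2) - C(7,2) = C(7,1) = 7.
Final answer: 7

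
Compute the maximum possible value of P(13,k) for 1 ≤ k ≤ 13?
6,227,020,800
P(13,k) increases in k, so maximum at k = 13: 13! = 6,227,020,800.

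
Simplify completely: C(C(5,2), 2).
45

Reasoning: C(5,2) = 10, then C(10, 2) = 45.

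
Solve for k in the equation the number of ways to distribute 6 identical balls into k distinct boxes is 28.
3
Stars and bars: the count is C(6+k−1, k−1), increasing in k. k=2: C(7,1) = 7, k=3: C(8,2) = 28 ✓. So k = 3.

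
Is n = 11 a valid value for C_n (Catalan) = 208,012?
No

C_11 = C(22,11)/(11+1) = 705,432/12 = 58,786, which does not equal 208,012.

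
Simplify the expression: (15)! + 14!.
1,394,852,659,200

Reasoning: (15)! + 14! = (15)·14! + 14! = (15+1)·14! = 16·14! = 1,394,852,659,200.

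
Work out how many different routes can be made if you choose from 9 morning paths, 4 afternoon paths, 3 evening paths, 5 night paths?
540

Working:
By the multiplication principle: 9 × 4 × 3 × 5 = 540.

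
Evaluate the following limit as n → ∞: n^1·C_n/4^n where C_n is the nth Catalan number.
0

Solution: C_n ~ 4^n/(n^(3/2)√π), so n^1·C_n/4^n ~ n^(1 − 3/2)/√π → 0.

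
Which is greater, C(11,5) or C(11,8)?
C(11,5)

Solution: C(11,5)=462, C(11,8)=165.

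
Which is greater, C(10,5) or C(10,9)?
C(10,5)=252, C(10,9)=10.

Answer: C(10,5)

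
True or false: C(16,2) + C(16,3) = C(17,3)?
Pascal's identity C(n,k) + C(n,k+1) = C(n+1,k+1): 120 + 560 = 680 = C(17,3).
Final answer: True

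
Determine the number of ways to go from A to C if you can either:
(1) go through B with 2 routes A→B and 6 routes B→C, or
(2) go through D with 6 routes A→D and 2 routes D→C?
24

Solution: Route via B: 2×6=12. Route via D: 6×2=12. Total: 24.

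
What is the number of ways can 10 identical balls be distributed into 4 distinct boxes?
286
C(10+4-1, 4-1) = C(13, 3) = 286.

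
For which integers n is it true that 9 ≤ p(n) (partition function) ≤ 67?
6, 7, 8, 9, 10, 11

Solution: Tabulating p(n) via p(n) = p(n−1) + p(n−2) − p(n−5) − p(n−7) + …: p(5)=7; p(6)=11; p(7)=15; p(8)=22; p(9)=30; p(10)=42; p(11)=56; p(12)=77. So valid n = 6, 7, 8, 9, 10, 11.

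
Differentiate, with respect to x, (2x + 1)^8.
16(2x + 1)^7

Solution: Chain rule: 8(2x+1)^{7} × 2 = 16(2x+1)^{7}.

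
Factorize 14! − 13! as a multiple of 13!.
13 × 13! = 80,951,270,400

Solution: 14! − 13! = 14·13! − 13! = (14 − 1)·13! = 13 × 13! = 80,951,270,400.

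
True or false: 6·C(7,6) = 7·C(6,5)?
True
Absorption identity k·C(n,k) = n·C(n-1,k-1). LHS = 6·7 = 42; RHS = 7·6 = 42.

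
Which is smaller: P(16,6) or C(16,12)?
C(16,12)
P(16,6)=5,765,760, C(16,12)=1,820.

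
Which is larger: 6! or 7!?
7!

Solution: 6!=720, 7!=5,040. 7! > 6!.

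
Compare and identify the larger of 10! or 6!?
10!
10!=3,628,800, 6!=720. 10! > 6!.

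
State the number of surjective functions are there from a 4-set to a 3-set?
36

Explanation: Onto functions = 3! × S(4,3)
First compute S(4,3) via recurrence:
Using the Stirling recurrence: S(n,k) = k·S(n-1,k) + S(n-1,k-1)
S(4,3) = 3·S(3,3) + S(3,2)
         = 3·1 + 3
         = 3 + 3
         = 6
Then: 6 × 6 = 36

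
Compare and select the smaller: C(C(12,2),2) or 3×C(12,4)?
3×C(12,4)

Explanation: C(C(12,2),2)=2,145, 3×C(12,4)=1,485.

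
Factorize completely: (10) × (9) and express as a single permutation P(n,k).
Product of 2 consecutive descending integers starting at 10: P(10,2) = 10!/8! = 90.

Answer: P(10,2) = 10!/(8)!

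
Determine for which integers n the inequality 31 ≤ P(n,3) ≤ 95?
P(4,3)=24; P(5,3)=60; P(6,3)=120. So valid n = 5.

Answer: 5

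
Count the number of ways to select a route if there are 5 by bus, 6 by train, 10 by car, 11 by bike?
32

Solution: By the addition principle: 5 + 6 + 10 + 11 = 32.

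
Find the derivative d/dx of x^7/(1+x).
(7x^6(1+x) - x^7)/(1+x)²

Reasoning: Quotient rule: [7x^{6}(1+x) - x^7]/(1+x)².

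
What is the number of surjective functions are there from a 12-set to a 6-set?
953,029,440

Explanation: Onto functions = 6! × S(12,6)
First compute S(12,6) via recurrence:
Using the Stirling recurrence: S(n,k) = k·S(n-1,k) + S(n-1,k-1)
S(12,6) = 6·S(11,6) + S(11,5)
         = 6·179487 + 246730
         = 1076922 + 246730
         = 1,323,652
Then: 720 × 1323652 = 953,029,440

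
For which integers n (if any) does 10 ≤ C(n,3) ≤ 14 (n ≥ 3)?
5

Reasoning: C(4,3)=4; C(5,3)=10; C(6,3)=20. So valid n = 5.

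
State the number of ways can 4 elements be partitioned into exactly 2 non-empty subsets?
7

Reasoning: This equals S(4,2), the Stirling number of the 2nd kind.
Using the Stirling recurrence: S(n,k) = k·S(n-1,k) + S(n-1,k-1)
S(4,2) = 2·S(3,2) + S(3,1)
         = 2·3 + 1
         = 6 + 1
         = 7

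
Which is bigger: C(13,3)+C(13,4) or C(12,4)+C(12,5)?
C(12,4)+C(12,5)

Solution: First=1,001, Second=1,287.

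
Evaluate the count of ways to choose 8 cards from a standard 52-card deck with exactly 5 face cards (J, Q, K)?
7,824,960

Working:
12 face cards and 40 non-face cards: C(12,5) × C(40,3) = 792 × 9,880 = 7,824,960.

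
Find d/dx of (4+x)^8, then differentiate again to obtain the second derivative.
56(4+x)^6
First derivative: 8(4+x)^{7}. Second derivative: 8·7·(4+x)^{6} = 56(4+x)^{6}.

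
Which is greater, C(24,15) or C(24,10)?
C(24,15)=1,307,504, C(24,10)=1,961,256.
Final answer: C(24,10)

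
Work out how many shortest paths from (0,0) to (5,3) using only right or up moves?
Choose 5 rights from 8 moves: C(8,5) = 56.

Answer: 56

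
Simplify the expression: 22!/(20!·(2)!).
231

Reasoning: This is C(22,20) = 231.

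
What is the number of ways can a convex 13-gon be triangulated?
58,786

Solution: Using the Catalan number formula: C_n = C(2n, n) / (n+1)
C_11 = C(22, 11) / (11+1)
     = 705432 / 12
     = 58,786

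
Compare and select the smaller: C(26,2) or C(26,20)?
C(26,2)

Explanation: C(26,2)=325, C(26,20)=230,230.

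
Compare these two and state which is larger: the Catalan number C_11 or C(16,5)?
C_11
C_11 = C(22,11)/(11+1) = 705,432/12 = 58,786; C(16,5) = 4,368.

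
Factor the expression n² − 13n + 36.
Seek roots whose sum is 13 and product is 36: (4, 9). So n² − 13n + 36 = (n − 4)(n − 9).

Answer: (n − 4)(n − 9)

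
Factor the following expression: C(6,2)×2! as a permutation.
P(6,2)

C(6,2)×2! = [6!/(2!(4)!)]×2! = 6!/(4)! = P(6,2) = 30.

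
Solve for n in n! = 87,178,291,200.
14

Solution: n! is strictly increasing. 12! = 479,001,600, 13! = 6,227,020,800, 14! = 87,178,291,200 ✓. So n = 14.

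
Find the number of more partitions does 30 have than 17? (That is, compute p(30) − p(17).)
Pentagonal recurrence p(n) = p(n−1) + p(n−2) − p(n−5) − p(n−7) + …: p(30) = p(29) + p(28) − p(25) − p(23) + p(18) + p(15) − p(8) − p(4) = 4,565 + 3,718 − 1,958 − 1,255 + 385 + 176 − 22 − 5 = 5,604.
p(17) = p(16) + p(15) − p(12) − p(10) + p(5) + p(2) = 231 + 176 − 77 − 42 + 7 + 2 = 297.
Difference = 5,604 − 297 = 5,307.
Final answer: 5,307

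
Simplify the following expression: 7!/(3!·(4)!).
35
This is C(7,3) = 35.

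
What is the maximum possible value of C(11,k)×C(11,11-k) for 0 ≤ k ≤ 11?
213,444

Explanation: C(11,k)·C(11,11-k) = C(11,k)², maximised at the centre k = 5: C(11,5)² = 213,444.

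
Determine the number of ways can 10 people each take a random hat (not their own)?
1,334,961

Using D(n) = (n-1)[D(n-1) + D(n-2)]:
D(10) = (10-1) × [D(9) + D(8)]
      = 9 × [133496 + 14833]
      = 9 × 148329
      = 1,334,961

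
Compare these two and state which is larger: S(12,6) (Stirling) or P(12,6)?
S(12,6) = 6·S(11,6) + S(11,5) = 6·179,487 + 246,730 = 1,323,652; P(12,6) = 665,280.

Answer: S(12,6)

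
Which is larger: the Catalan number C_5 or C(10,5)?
C(10,5)

Explanation: C_5 = C(10,5)/(5+1) = 252/6 = 42; C(10,5) = 252.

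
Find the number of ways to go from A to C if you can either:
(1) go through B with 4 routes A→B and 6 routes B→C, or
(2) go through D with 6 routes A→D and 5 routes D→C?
54
Route via B: 4×6=24. Route via D: 6×5=30. Total: 54.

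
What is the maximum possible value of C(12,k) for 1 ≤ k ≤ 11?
924

Solution: C(12,k) is maximised at the centre of the row: C(12,6) = 924.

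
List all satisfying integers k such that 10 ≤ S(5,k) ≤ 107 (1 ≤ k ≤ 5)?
2, 3, 4

Reasoning: S(5,1)=1; S(5,2)=15; S(5,3)=25; S(5,4)=10; S(5,5)=1. So valid k = 2, 3, 4.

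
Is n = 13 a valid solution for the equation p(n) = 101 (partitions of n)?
Yes
Pentagonal recurrence p(n) = p(n−1) + p(n−2) − p(n−5) − p(n−7) + …: p(13) = p(12) + p(11) − p(8) − p(6) + p(1) = 77 + 56 − 22 − 11 + 1 = 101, which equals 101.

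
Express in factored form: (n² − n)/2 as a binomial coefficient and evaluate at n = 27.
C(n,2); C(27,2) = 351

Working:
(n² − n)/2 = n(n−1)/2 = C(n,2). At n = 27: C(27,2) = 351.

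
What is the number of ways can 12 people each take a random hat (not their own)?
Using D(n) = (n-1)[D(n-1) + D(n-2)]:
D(12) = (12-1) × [D(11) + D(10)]
      = 11 × [14684570 + 1334961]
      = 11 × 16019531
      = 176,214,841

Answer: 176,214,841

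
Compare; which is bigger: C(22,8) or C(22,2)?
C(22,8)
C(22,8)=319,770, C(22,2)=231.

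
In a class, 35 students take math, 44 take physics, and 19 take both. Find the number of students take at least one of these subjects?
60

Explanation: |A∪B| = |A|+|B|-|A∩B| = 35+44-19 = 60.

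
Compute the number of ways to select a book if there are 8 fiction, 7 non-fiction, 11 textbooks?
26

By the addition principle: 8 + 7 + 11 = 26.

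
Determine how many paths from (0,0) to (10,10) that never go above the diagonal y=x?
16,796

Reasoning: Counted by the Catalan number C_10: C_10 = C(20,10)/(10+1) = 184,756/11 = 16,796.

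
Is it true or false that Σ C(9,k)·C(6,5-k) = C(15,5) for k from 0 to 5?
True

Working:
Vandermonde's identity gives C(15,5) = 3,003; RHS C(15,5) = 3,003.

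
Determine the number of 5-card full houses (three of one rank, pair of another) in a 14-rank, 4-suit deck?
Triple rank: 14. Triple suits: C(4,3)=4. Pair rank: 13. Pair suits: C(4,2)=6. Total: 4,368.

Answer: 4,368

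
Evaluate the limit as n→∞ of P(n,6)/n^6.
1

Working:
P(n,6) = n(n-1)···(n-5) ≈ n^6 for large n. Limit = 1.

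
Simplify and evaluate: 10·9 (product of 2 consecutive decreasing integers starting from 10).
90

Reasoning: This is P(10,2) = 10!/(8)! = 90.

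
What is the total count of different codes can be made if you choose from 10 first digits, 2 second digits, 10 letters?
By the multiplication principle: 10 × 2 × 10 = 200.

Answer: 200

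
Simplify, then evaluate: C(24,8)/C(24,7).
17/8

Working:
C(n,k+1)/C(n,k) = (n−k)/(k+1). Here (24−7)/(7+1) = 17/8 = 17/8.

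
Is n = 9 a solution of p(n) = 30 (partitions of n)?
Yes

Explanation: Pentagonal recurrence p(n) = p(n−1) + p(n−2) − p(n−5) − p(n−7) + …: p(9) = p(8) + p(7) − p(4) − p(2) = 22 + 15 − 5 − 2 = 30, which equals 30.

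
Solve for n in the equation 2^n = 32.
2^5 = 32, so n = 5.

Answer: 5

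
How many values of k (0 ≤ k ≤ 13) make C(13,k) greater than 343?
Row 13 is unimodal and symmetric about k=13/2. C(13,3)=286 ≤ 343; C(13,4)=715 > 343; by symmetry C(13,k) > 343 for k = 4..9. That's 9 - 4 + 1 = 6 values.
Final answer: 6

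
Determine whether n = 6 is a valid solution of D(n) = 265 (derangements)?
Yes

Solution: D(6) = (6-1)·[D(5) + D(4)] = 5·[44 + 9] = 265, which equals 265.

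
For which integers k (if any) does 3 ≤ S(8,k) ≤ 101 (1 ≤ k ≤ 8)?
S(8,1)=1; S(8,2)=127; S(8,3)=966; S(8,4)=1,701; S(8,5)=1,050; S(8,6)=266; S(8,7)=28; S(8,8)=1. So valid k = 7.
Final answer: 7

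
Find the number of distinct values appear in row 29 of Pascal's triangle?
15

Reasoning: Row 29 has entries C(29,0)..C(29,29); by symmetry C(29,k)=C(29,29-k), giving 15 distinct values.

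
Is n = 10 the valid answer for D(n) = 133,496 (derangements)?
No

Reasoning: D(10) = (10-1)·[D(9) + D(8)] = 9·[133,496 + 14,833] = 1,334,961, which does not equal 133,496.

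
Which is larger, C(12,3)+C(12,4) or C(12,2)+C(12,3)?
C(12,3)+C(12,4)

First=715, Second=286.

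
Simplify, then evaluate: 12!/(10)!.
132
This equals 12×11 = 132.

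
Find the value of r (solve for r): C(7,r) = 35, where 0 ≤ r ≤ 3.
C(7,r) is increasing for 0 ≤ r ≤ 3. Stepping up (C(7,r+1) = C(7,r)·(7−r)/(r+1)): C(7,1) = 7, C(7,2) = 21, C(7,3) = 35 ✓. So r = 3.
Final answer: 3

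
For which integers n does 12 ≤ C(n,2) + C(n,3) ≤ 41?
5, 6

Working:
C(4,2)+C(4,3)=10; C(5,2)+C(5,3)=20; C(6,2)+C(6,3)=35; C(7,2)+C(7,3)=56. So valid n = 5, 6.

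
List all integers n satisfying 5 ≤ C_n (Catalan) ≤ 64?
C_2=2; C_3=5; C_4=14; C_5=42; C_6=132. So valid n = 3, 4, 5.
Final answer: 3, 4, 5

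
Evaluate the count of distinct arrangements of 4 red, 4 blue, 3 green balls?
11,550

Working:
Multinomial: 11!/(4! × 4! × 3!) = 11,550.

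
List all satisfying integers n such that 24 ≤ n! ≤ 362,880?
n! is strictly increasing; 4! = 24 and 9! = 362,880, so valid n = 4, 5, 6, 7, 8, 9.

Answer: 4, 5, 6, 7, 8, 9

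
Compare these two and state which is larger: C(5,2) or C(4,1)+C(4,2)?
Equal

Solution: By Pascal's identity: C(5,2) = C(4,1)+C(4,2) = 10. Equal.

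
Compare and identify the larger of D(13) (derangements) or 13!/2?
D(13) = (13-1)·[D(12) + D(11)] = 12·[176,214,841 + 14,684,570] = 2,290,792,932; 13!/2 = 6,227,020,800/2 = 3,113,510,400.
Final answer: 13!/2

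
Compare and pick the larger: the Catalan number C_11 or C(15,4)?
C_11

C_11 = C(22,11)/(11+1) = 705,432/12 = 58,786; C(15,4) = 1,365.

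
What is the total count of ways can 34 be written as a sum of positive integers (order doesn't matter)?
12,310

Working:
Pentagonal recurrence p(n) = p(n−1) + p(n−2) − p(n−5) − p(n−7) + …: p(34) = p(33) + p(32) − p(29) − p(27) + p(22) + p(19) − p(12) − p(8) = 10,143 + 8,349 − 4,565 − 3,010 + 1,002 + 490 − 77 − 22 = 12,310.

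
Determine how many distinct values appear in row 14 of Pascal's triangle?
8

Explanation: Row 14 has entries C(14,0)..C(14,14); by symmetry C(14,k)=C(14,14-k), giving 8 distinct values.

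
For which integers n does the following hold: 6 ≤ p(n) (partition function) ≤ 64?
5, 6, 7, 8, 9, 10, 11

Explanation: Tabulating p(n) via p(n) = p(n−1) + p(n−2) − p(n−5) − p(n−7) + …: p(4)=5; p(5)=7; p(6)=11; p(7)=15; p(8)=22; p(9)=30; p(10)=42; p(11)=56; p(12)=77. So valid n = 5, 6, 7, 8, 9, 10, 11.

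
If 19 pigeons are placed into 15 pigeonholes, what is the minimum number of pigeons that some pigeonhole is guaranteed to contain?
2

Reasoning: Pigeonhole: ⌈19/15⌉ = 2.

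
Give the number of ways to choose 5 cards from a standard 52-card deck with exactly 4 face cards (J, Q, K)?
19,800

Solution: 12 face cards and 40 non-face cards: C(12,4) × C(40,1) = 495 × 40 = 19,800.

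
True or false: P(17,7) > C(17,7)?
True

Solution: P(17,7) = 98,017,920 and C(17,7) = 19,448; P(n,r) = r! × C(n,r) so P > C whenever r ≥ 2.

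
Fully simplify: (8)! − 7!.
35,280

Explanation: (8)! − 7! = (8)·7! − 7! = (8−1)·7! = 7·7! = 35,280.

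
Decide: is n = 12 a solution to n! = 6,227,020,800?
No

Working:
12! = 12·11! = 12·39,916,800 = 479,001,600, which does not equal 6,227,020,800.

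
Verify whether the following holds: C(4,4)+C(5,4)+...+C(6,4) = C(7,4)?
Hockey stick identity gives Σ = C(7,5) = 21; RHS C(7,4) = 35.

Answer: False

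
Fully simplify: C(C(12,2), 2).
2,145

Solution: C(12,2) = 66, then C(66, 2) = 2,145.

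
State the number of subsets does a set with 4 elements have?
16

Solution: Each element can be included or excluded: 2^4 = 16.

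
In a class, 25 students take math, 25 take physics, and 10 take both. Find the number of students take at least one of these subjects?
|A∪B| = |A|+|B|-|A∩B| = 25+25-10 = 40.

Answer: 40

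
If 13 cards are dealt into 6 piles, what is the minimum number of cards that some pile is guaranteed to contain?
3

Pigeonhole: ⌈13/6⌉ = 3.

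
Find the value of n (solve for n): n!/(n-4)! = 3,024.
9

Working:
n!/(n-4)! = n×(n-1)×(n-2)×(n-3), a product of 4 consecutive integers ≈ (n−1.5)^4. 3,024^(1/4) + 1.5 ≈ 8.9; check n = 9: 9×8×7×6 = 3,024 ✓. So n = 9.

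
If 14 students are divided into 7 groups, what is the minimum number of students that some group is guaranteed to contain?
2

Solution: Pigeonhole: ⌈14/7⌉ = 2.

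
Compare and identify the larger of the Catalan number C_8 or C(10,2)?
C_8 = C(16,8)/(8+1) = 12,870/9 = 1,430; C(10,2) = 45.
Final answer: C_8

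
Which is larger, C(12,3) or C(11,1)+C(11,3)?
C(12,3)

Reasoning: C(12,3)=220; C(11,1)+C(11,3)=11+165=176.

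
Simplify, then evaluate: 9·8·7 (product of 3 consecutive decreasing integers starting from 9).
504

Explanation: This is P(9,3) = 9!/(6)! = 504.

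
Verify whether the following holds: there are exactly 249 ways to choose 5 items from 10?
C(10,5) = 252 ≠ 249.

Answer: False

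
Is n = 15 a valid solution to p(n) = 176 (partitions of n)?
Pentagonal recurrence p(n) = p(n−1) + p(n−2) − p(n−5) − p(n−7) + …: p(15) = p(14) + p(13) − p(10) − p(8) + p(3) + p(0) = 135 + 101 − 42 − 22 + 3 + 1 = 176, which equals 176.
Final answer: Yes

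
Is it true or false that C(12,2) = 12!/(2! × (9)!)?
False

Working:
The correct denominator is 2!×10!, giving C(12,2) = 66; the stated RHS is 12!/(2!×9!) = 660 ≠ 66, so the statement does not hold.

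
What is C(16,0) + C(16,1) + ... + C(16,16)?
Sum of binomial coefficients = 2^16 = 65,536.
Final answer: 65,536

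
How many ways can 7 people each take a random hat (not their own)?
1,854

Working:
Using D(n) = (n-1)[D(n-1) + D(n-2)]:
D(7) = (7-1) × [D(6) + D(5)]
      = 6 × [265 + 44]
      = 6 × 309
      = 1,854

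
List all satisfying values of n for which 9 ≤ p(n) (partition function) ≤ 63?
Tabulating p(n) via p(n) = p(n−1) + p(n−2) − p(n−5) − p(n−7) + …: p(5)=7; p(6)=11; p(7)=15; p(8)=22; p(9)=30; p(10)=42; p(11)=56; p(12)=77. So valid n = 6, 7, 8, 9, 10, 11.

Answer: 6, 7, 8, 9, 10, 11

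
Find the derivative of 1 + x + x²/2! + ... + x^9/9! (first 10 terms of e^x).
1 + x + x²/2! + ... + x^8/8!

Reasoning: Differentiating term by term gives the first 9 terms of e^x.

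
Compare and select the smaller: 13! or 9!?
13!=6,227,020,800, 9!=362,880. 13! > 9!.
Final answer: 9!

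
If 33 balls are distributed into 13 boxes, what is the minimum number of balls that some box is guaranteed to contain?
3

Explanation: Pigeonhole: ⌈33/13⌉ = 3.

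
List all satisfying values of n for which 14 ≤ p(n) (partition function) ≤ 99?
Tabulating p(n) via p(n) = p(n−1) + p(n−2) − p(n−5) − p(n−7) + …: p(6)=11; p(7)=15; p(8)=22; p(9)=30; p(10)=42; p(11)=56; p(12)=77; p(13)=101. So valid n = 7, 8, 9, 10, 11, 12.

Answer: 7, 8, 9, 10, 11, 12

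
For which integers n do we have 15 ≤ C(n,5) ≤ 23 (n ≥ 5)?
7

Working:
C(6,5)=6; C(7,5)=21; C(8,5)=56. So valid n = 7.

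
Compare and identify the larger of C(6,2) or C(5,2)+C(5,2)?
C(5,2)+C(5,2)

Reasoning: C(6,2)=15; C(5,2)+C(5,2)=10+10=20.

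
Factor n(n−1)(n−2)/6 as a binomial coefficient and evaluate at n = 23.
C(n,3); C(23,3) = 1,771

Explanation: n(n−1)(n−2)/6 = n!/(3!(n−3)!) = C(n,3). At n = 23: C(23,3) = 1,771.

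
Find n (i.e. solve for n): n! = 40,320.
8

Reasoning: n! is strictly increasing. 6! = 720, 7! = 5,040, 8! = 40,320 ✓. So n = 8.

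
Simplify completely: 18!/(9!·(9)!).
This is C(18,9) = 48,620.
Final answer: 48,620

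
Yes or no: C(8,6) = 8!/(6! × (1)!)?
No

Reasoning: The correct denominator is 6!×2!, giving C(8,6) = 28; the stated RHS is 8!/(6!×1!) = 56 ≠ 28, so the statement does not hold.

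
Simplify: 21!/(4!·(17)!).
5,985

Solution: This is C(21,4) = 5,985.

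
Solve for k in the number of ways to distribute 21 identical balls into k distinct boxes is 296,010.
7

Solution: Stars and bars: the count is C(21+k−1, k−1), increasing in k. k=5: C(25,4) = 12,650, k=6: C(26,5) = 65,780, k=7: C(27,6) = 296,010 ✓. So k = 7.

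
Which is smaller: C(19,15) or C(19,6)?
C(19,15)

Explanation: C(19,15)=3,876, C(19,6)=27,132.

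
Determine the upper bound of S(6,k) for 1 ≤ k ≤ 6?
Row S(6,k) for k = 1..6 (via S(n,k) = k·S(n−1,k) + S(n−1,k−1)): 1, 31, 90, 65, 15, 1. The row is unimodal; maximum at k = 3: 90.
Final answer: 90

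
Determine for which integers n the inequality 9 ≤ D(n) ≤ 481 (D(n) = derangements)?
4, 5, 6

Using D(n) = (n−1)[D(n−1) + D(n−2)] with D(1)=0, D(2)=1: D(3)=2; D(4)=9; D(5)=44; D(6)=265; D(7)=1,854. So valid n = 4, 5, 6.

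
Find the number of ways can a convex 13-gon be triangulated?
Using the Catalan number formula: C_n = C(2n, n) / (n+1)
C_11 = C(22, 11) / (11+1)
     = 705432 / 12
     = 58,786

Answer: 58,786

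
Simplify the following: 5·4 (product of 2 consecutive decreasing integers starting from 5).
20

Reasoning: This is P(5,2) = 5!/(3)! = 20.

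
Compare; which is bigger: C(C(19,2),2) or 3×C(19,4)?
C(C(19,2),2)

Working:
C(C(19,2),2)=14,535, 3×C(19,4)=11,628.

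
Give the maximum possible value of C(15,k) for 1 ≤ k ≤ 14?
C(15,k) is maximised at the centre of the row: C(15,7) = 6,435.
Final answer: 6,435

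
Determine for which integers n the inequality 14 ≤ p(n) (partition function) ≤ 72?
7, 8, 9, 10, 11

Solution: Tabulating p(n) via p(n) = p(n−1) + p(n−2) − p(n−5) − p(n−7) + …: p(6)=11; p(7)=15; p(8)=22; p(9)=30; p(10)=42; p(11)=56; p(12)=77. So valid n = 7, 8, 9, 10, 11.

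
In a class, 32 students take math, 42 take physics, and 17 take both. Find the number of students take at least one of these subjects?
57

Solution: |A∪B| = |A|+|B|-|A∩B| = 32+42-17 = 57.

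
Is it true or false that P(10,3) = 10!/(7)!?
True

Solution: Permutation formula P(n,k) = n!/(n-k)!: 10!/7! = 3,628,800/5,040 = 720 = P(10,3). The statement holds.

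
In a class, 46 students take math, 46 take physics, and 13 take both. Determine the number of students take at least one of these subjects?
|A∪B| = |A|+|B|-|A∩B| = 46+46-13 = 79.
Final answer: 79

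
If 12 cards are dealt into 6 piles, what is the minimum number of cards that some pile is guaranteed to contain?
2

Working:
Pigeonhole: ⌈12/6⌉ = 2.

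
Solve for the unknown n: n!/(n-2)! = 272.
n!/(n-2)! = n×(n-1), a product of 2 consecutive integers ≈ (n−0.5)^2. 272^(1/2) + 0.5 ≈ 17.0; check n = 17: 17×16 = 272 ✓. So n = 17.

Answer: 17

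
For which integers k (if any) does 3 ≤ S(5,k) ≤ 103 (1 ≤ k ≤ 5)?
S(5,1)=1; S(5,2)=15; S(5,3)=25; S(5,4)=10; S(5,5)=1. So valid k = 2, 3, 4.
Final answer: 2, 3, 4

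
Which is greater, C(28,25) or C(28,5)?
C(28,5)

Explanation: C(28,25)=3,276, C(28,5)=98,280.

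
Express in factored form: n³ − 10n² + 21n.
n(n − 3)(n − 7)
n³ − 10n² + 21n = n(n² − 10n + 21) = n(n − 3)(n − 7).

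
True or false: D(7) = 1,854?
True

Derangements of 7 elements: D(7) = (7-1)·[D(6) + D(5)] = 6·[265 + 44] = 1,854.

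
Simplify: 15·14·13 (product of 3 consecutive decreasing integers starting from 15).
2,730

Working:
This is P(15,3) = 15!/(12)! = 2,730.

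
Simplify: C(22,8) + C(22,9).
817,190
By Pascal's identity: C(23,9) = 817,190.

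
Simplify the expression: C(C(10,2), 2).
C(10,2) = 45, then C(45, 2) = 990.

Answer: 990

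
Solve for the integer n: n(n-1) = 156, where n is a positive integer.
13
n² − n − 156 = 0, so n = (1 ± √(1 + 4·156))/2 = (1 ± √625)/2 = (1 ± 25)/2, i.e. n = 13 or n = -12. Taking the positive root, n = 13 (check: 13×12 = 156).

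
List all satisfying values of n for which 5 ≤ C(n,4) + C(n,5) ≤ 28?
5, 6

Working:
C(4,4)+C(4,5)=1; C(5,4)+C(5,5)=6; C(6,4)+C(6,5)=21; C(7,4)+C(7,5)=56. So valid n = 5, 6.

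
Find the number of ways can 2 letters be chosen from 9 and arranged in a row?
P(9,2) = 9!/(9-2)! = 72.

Answer: 72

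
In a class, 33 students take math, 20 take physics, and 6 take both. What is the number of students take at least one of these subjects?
|A∪B| = |A|+|B|-|A∩B| = 33+20-6 = 47.
Final answer: 47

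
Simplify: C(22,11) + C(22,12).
1,352,078

Working:
By Pascal's identity: C(23,12) = 1,352,078.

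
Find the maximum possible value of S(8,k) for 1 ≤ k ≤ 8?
1,701
Row S(8,k) for k = 1..8 (via S(n,k) = k·S(n−1,k) + S(n−1,k−1)): 1, 127, 966, 1,701, 1,050, 266, 28, 1. The row is unimodal; maximum at k = 4: 1,701.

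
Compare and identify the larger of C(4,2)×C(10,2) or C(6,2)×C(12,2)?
C(6,2)×C(12,2)

Solution: C(4,2)×C(10,2)=270, C(6,2)×C(12,2)=990.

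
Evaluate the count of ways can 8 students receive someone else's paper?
14,833
Using D(n) = (n-1)[D(n-1) + D(n-2)]:
D(8) = (8-1) × [D(7) + D(6)]
      = 7 × [1854 + 265]
      = 7 × 2119
      = 14,833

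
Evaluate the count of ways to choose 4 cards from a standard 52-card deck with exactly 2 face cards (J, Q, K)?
51,480

Explanation: 12 face cards and 40 non-face cards: C(12,2) × C(40,2) = 66 × 780 = 51,480.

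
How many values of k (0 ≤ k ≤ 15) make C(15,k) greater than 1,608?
Row 15 is unimodal and symmetric about k=15/2. C(15,4)=1,365 ≤ 1,608; C(15,5)=3,003 > 1,608; by symmetry C(15,k) > 1,608 for k = 5..10. That's 10 - 5 + 1 = 6 values.

Answer: 6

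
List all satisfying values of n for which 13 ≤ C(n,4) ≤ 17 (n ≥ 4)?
6

Explanation: C(5,4)=5; C(6,4)=15; C(7,4)=35. So valid n = 6.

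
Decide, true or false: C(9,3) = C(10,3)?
LHS = C(9,3) = 84; RHS = C(10,3) = 120. 84 ≠ 120, so the statement does not hold.

Answer: False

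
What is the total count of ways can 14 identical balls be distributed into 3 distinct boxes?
120

C(14+3-1, 3-1) = C(16, 2) = 120.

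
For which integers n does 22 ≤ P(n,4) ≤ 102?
4

Solution: P(3,4)=0; P(4,4)=24; P(5,4)=120. So valid n = 4.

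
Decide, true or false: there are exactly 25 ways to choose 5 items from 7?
False
C(7,5) = 21 ≠ 25.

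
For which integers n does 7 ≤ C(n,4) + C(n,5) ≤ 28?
6

Working:
C(5,4)+C(5,5)=6; C(6,4)+C(6,5)=21; C(7,4)+C(7,5)=56. So valid n = 6.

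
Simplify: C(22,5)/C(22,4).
C(n,k+1)/C(n,k) = (n−k)/(k+1). Here (22−4)/(4+1) = 18/5 = 18/5.
Final answer: 18/5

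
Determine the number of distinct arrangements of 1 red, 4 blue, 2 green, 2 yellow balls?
3,780

Explanation: Multinomial: 9!/(1! × 4! × 2! × 2!) = 3,780.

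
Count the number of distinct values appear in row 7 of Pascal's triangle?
4

Explanation: Row 7 has entries C(7,0)..C(7,7); by symmetry C(7,k)=C(7,7-k), giving 4 distinct values.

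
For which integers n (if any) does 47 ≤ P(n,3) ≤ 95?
P(4,3)=24; P(5,3)=60; P(6,3)=120. So valid n = 5.

Answer: 5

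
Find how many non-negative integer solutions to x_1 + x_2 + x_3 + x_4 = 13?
C(13+4-1, 4-1) = 560.
Final answer: 560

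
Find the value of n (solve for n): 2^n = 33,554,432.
25

Explanation: 33,554,432 = 1,024 × 1,024 × 32 = 2^10 × 2^10 × 2^5 = 2^25, so n = 25.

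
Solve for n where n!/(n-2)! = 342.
19

Reasoning: n!/(n-2)! = n×(n-1), a product of 2 consecutive integers ≈ (n−0.5)^2. 342^(1/2) + 0.5 ≈ 19.0; check n = 19: 19×18 = 342 ✓. So n = 19.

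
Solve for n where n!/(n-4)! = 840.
7
n!/(n-4)! = n×(n-1)×(n-2)×(n-3), a product of 4 consecutive integers ≈ (n−1.5)^4. 840^(1/4) + 1.5 ≈ 6.9; check n = 7: 7×6×5×4 = 840 ✓. So n = 7.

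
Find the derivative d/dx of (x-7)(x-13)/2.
(2x - 20)/2

Solution: d/dx[(x-7)(x-13)] = (x-13) + (x-7) = 2x - 20. Dividing by 2 gives (2x - 20)/2.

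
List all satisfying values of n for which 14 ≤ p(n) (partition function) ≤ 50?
7, 8, 9, 10

Tabulating p(n) via p(n) = p(n−1) + p(n−2) − p(n−5) − p(n−7) + …: p(6)=11; p(7)=15; p(8)=22; p(9)=30; p(10)=42; p(11)=56. So valid n = 7, 8, 9, 10.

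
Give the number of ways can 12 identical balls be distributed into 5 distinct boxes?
C(12+5-1, 5-1) = C(16, 4) = 1,820.

Answer: 1,820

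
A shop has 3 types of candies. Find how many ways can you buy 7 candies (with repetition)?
36

Solution: Stars and bars: C(7+3-1, 7) = C(9, 7) = 36.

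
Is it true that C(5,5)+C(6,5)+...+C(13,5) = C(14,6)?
Hockey stick identity gives Σ = C(14,6) = 3,003; RHS C(14,6) = 3,003.
Final answer: True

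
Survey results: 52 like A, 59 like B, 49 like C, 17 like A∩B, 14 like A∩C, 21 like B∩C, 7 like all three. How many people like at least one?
115

Explanation: |A∪B∪C| = 52+59+49-17-14-21+7 = 115.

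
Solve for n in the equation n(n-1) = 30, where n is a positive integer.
n² − n − 30 = 0, so n = (1 ± √(1 + 4·30))/2 = (1 ± √121)/2 = (1 ± 11)/2, i.e. n = 6 or n = -5. Taking the positive root, n = 6 (check: 6×5 = 30).

Answer: 6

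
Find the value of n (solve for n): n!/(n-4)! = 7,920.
n!/(n-4)! = n×(n-1)×(n-2)×(n-3), a product of 4 consecutive integers ≈ (n−1.5)^4. 7,920^(1/4) + 1.5 ≈ 10.9; check n = 11: 11×10×9×8 = 7,920 ✓. So n = 11.

Answer: 11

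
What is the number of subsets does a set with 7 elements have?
128
Each element can be included or excluded: 2^7 = 128.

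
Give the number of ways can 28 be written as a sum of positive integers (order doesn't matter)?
3,718

Pentagonal recurrence p(n) = p(n−1) + p(n−2) − p(n−5) − p(n−7) + …: p(28) = p(27) + p(26) − p(23) − p(21) + p(16) + p(13) − p(6) − p(2) = 3,010 + 2,436 − 1,255 − 792 + 231 + 101 − 11 − 2 = 3,718.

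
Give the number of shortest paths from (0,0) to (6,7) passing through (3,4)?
700

To (3,4): C(7,3)=35. From there: C(6,3)=20. Total: 700.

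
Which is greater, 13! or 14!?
14!

Solution: 13!=6,227,020,800, 14!=87,178,291,200. 14! > 13!.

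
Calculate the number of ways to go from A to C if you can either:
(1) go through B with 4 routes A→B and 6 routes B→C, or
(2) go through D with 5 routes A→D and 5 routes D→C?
49
Route via B: 4×6=24. Route via D: 5×5=25. Total: 49.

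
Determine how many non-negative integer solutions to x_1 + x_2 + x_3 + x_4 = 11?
364

C(11+4-1, 4-1) = 364.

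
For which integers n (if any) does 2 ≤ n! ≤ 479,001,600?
2, 3, 4, 5, 6, 7, 8, 9, 10, 11, 12

Working:
n! is strictly increasing; 2! = 2 and 12! = 479,001,600, so valid n = 2, 3, 4, 5, 6, 7, 8, 9, 10, 11, 12.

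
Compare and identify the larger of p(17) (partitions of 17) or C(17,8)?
C(17,8)

Reasoning: Pentagonal recurrence p(n) = p(n−1) + p(n−2) − p(n−5) − p(n−7) + …: p(17) = p(16) + p(15) − p(12) − p(10) + p(5) + p(2) = 231 + 176 − 77 − 42 + 7 + 2 = 297; C(17,8) = 24,310.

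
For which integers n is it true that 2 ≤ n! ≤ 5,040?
2, 3, 4, 5, 6, 7

Explanation: n! is strictly increasing; 2! = 2 and 7! = 5,040, so valid n = 2, 3, 4, 5, 6, 7.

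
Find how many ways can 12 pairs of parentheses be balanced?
Using the Catalan number formula: C_n = C(2n, n) / (n+1)
C_12 = C(24, 12) / (12+1)
     = 2704156 / 13
     = 208,012
Final answer: 208,012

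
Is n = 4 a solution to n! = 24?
4! = 4·3! = 4·6 = 24, which equals 24.

Answer: Yes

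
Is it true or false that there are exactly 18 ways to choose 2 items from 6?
False

Working:
C(6,2) = 15 ≠ 18.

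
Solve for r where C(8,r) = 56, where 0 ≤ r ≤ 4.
3

Reasoning: C(8,r) is increasing for 0 ≤ r ≤ 4. Stepping up (C(8,r+1) = C(8,r)·(8−r)/(r+1)): C(8,1) = 8, C(8,2) = 28, C(8,3) = 56 ✓. So r = 3.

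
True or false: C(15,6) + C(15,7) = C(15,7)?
False

Reasoning: Pascal's identity gives C(16,7) = 11,440, whereas C(15,7) = 6,435.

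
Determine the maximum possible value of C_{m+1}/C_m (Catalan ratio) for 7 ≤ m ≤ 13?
C_{m+1}/C_m = 2(2m+1)/(m+2), which increases with m. Maximum at m = 13: 2·27/15 = 18/5.
Final answer: 18/5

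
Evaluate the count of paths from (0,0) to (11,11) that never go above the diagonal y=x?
Counted by the Catalan number C_11: C_11 = C(22,11)/(11+1) = 705,432/12 = 58,786.

Answer: 58,786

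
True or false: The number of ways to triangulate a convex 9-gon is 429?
True

Solution: Triangulations of a convex 9-gon are counted by the Catalan number C_7: C_7 = C(14,7)/(7+1) = 3,432/8 = 429.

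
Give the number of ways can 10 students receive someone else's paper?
1,334,961

Using D(n) = (n-1)[D(n-1) + D(n-2)]:
D(10) = (10-1) × [D(9) + D(8)]
      = 9 × [133496 + 14833]
      = 9 × 148329
      = 1,334,961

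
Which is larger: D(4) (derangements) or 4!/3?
D(4)

Working:
D(4) = (4-1)·[D(3) + D(2)] = 3·[2 + 1] = 9; 4!/3 = 24/3 = 8.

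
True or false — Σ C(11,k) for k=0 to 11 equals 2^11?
True

Binomial theorem: Σ C(11,k) = (1+1)^11 = 2^11 = 2,048; RHS 2^11 = 2,048.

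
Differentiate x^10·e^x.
(10x^9 + x^10)e^x

Product rule: d/dx[x^10]·e^x + x^10·d/dx[e^x] = 10x^{9}e^x + x^10e^x.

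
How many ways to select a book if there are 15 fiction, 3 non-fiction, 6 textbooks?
By the addition principle: 15 + 3 + 6 = 24.

Answer: 24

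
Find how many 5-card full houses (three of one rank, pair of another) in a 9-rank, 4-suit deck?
1,728

Working:
Triple rank: 9. Triple suits: C(4,3)=4. Pair rank: 8. Pair suits: C(4,2)=6. Total: 1,728.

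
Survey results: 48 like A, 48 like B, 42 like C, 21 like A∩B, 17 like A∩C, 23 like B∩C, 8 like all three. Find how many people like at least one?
|A∪B∪C| = 48+48+42-21-17-23+8 = 85.

Answer: 85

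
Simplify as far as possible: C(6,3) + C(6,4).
By Pascal's identity: C(7,4) = 35.
Final answer: 35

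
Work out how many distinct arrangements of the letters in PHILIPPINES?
1,108,800

Explanation: Word has 11 letters (P=3, H=1, I=3, L=1, N=1, E=1, S=1). Arrangements: 11!/Π(k!) = 1,108,800.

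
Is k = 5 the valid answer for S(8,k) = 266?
No

Working:
S(8,5) = 5·S(7,5) + S(7,4) = 5·140 + 350 = 1,050, which does not equal 266.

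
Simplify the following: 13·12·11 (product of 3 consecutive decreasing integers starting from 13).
1,716

Reasoning: This is P(13,3) = 13!/(10)! = 1,716.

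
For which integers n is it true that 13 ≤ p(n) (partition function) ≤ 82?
7, 8, 9, 10, 11, 12

Solution: Tabulating p(n) via p(n) = p(n−1) + p(n−2) − p(n−5) − p(n−7) + …: p(6)=11; p(7)=15; p(8)=22; p(9)=30; p(10)=42; p(11)=56; p(12)=77; p(13)=101. So valid n = 7, 8, 9, 10, 11, 12.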